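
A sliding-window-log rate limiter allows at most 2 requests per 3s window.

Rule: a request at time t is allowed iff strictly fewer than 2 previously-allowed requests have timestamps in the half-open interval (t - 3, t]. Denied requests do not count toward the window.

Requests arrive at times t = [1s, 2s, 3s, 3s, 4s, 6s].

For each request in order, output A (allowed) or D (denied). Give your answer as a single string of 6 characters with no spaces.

Tracking allowed requests in the window:
  req#1 t=1s: ALLOW
  req#2 t=2s: ALLOW
  req#3 t=3s: DENY
  req#4 t=3s: DENY
  req#5 t=4s: ALLOW
  req#6 t=6s: ALLOW

Answer: AADDAA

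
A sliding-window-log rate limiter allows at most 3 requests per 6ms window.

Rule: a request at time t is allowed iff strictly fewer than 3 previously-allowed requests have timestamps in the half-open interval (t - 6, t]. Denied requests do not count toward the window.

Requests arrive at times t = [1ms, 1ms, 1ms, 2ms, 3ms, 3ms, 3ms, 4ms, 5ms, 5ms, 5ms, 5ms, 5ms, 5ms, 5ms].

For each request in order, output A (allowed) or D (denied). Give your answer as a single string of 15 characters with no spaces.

Tracking allowed requests in the window:
  req#1 t=1ms: ALLOW
  req#2 t=1ms: ALLOW
  req#3 t=1ms: ALLOW
  req#4 t=2ms: DENY
  req#5 t=3ms: DENY
  req#6 t=3ms: DENY
  req#7 t=3ms: DENY
  req#8 t=4ms: DENY
  req#9 t=5ms: DENY
  req#10 t=5ms: DENY
  req#11 t=5ms: DENY
  req#12 t=5ms: DENY
  req#13 t=5ms: DENY
  req#14 t=5ms: DENY
  req#15 t=5ms: DENY

Answer: AAADDDDDDDDDDDD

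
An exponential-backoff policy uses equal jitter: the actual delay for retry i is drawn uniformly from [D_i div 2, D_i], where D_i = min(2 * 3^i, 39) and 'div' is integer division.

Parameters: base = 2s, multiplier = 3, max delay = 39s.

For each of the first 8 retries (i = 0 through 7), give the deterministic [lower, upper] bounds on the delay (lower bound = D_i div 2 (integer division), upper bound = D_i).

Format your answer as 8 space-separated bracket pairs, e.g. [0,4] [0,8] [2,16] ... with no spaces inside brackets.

Answer: [1,2] [3,6] [9,18] [19,39] [19,39] [19,39] [19,39] [19,39]

Derivation:
Computing bounds per retry:
  i=0: D_i=min(2*3^0,39)=2, bounds=[1,2]
  i=1: D_i=min(2*3^1,39)=6, bounds=[3,6]
  i=2: D_i=min(2*3^2,39)=18, bounds=[9,18]
  i=3: D_i=min(2*3^3,39)=39, bounds=[19,39]
  i=4: D_i=min(2*3^4,39)=39, bounds=[19,39]
  i=5: D_i=min(2*3^5,39)=39, bounds=[19,39]
  i=6: D_i=min(2*3^6,39)=39, bounds=[19,39]
  i=7: D_i=min(2*3^7,39)=39, bounds=[19,39]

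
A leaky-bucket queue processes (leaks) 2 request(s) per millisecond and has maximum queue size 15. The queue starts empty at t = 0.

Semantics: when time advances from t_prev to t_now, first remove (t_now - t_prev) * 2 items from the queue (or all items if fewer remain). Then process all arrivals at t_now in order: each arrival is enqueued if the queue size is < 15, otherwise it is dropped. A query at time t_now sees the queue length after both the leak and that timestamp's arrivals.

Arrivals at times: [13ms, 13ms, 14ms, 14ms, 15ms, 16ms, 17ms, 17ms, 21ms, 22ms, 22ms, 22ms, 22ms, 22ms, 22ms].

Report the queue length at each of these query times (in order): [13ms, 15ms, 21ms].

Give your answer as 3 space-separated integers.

Queue lengths at query times:
  query t=13ms: backlog = 2
  query t=15ms: backlog = 1
  query t=21ms: backlog = 1

Answer: 2 1 1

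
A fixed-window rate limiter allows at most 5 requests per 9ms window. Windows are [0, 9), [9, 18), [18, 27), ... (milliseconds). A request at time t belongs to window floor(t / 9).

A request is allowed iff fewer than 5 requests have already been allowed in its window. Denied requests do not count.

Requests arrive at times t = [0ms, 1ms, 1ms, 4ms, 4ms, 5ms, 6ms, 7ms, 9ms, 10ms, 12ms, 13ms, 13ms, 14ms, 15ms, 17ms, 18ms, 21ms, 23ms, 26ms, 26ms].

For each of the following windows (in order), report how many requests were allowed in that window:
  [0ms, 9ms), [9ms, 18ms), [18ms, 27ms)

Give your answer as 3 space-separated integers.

Processing requests:
  req#1 t=0ms (window 0): ALLOW
  req#2 t=1ms (window 0): ALLOW
  req#3 t=1ms (window 0): ALLOW
  req#4 t=4ms (window 0): ALLOW
  req#5 t=4ms (window 0): ALLOW
  req#6 t=5ms (window 0): DENY
  req#7 t=6ms (window 0): DENY
  req#8 t=7ms (window 0): DENY
  req#9 t=9ms (window 1): ALLOW
  req#10 t=10ms (window 1): ALLOW
  req#11 t=12ms (window 1): ALLOW
  req#12 t=13ms (window 1): ALLOW
  req#13 t=13ms (window 1): ALLOW
  req#14 t=14ms (window 1): DENY
  req#15 t=15ms (window 1): DENY
  req#16 t=17ms (window 1): DENY
  req#17 t=18ms (window 2): ALLOW
  req#18 t=21ms (window 2): ALLOW
  req#19 t=23ms (window 2): ALLOW
  req#20 t=26ms (window 2): ALLOW
  req#21 t=26ms (window 2): ALLOW

Allowed counts by window: 5 5 5

Answer: 5 5 5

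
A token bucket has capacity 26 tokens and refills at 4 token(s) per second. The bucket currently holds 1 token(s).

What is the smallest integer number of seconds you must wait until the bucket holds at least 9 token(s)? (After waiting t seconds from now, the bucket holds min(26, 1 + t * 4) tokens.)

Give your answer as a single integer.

Need 1 + t * 4 >= 9, so t >= 8/4.
Smallest integer t = ceil(8/4) = 2.

Answer: 2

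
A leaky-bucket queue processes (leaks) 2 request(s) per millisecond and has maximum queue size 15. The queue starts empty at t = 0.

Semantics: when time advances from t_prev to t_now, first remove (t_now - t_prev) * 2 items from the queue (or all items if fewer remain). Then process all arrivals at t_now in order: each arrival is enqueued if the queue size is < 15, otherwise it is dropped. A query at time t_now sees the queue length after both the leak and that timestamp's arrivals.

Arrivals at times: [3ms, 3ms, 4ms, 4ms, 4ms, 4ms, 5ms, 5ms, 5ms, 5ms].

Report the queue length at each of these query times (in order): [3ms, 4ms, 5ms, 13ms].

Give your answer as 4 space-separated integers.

Queue lengths at query times:
  query t=3ms: backlog = 2
  query t=4ms: backlog = 4
  query t=5ms: backlog = 6
  query t=13ms: backlog = 0

Answer: 2 4 6 0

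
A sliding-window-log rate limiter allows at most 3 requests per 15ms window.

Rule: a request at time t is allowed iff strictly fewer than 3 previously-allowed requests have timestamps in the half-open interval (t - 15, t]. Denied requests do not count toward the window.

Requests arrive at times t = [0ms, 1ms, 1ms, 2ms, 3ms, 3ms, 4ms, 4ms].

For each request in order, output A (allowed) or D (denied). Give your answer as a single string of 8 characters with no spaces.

Tracking allowed requests in the window:
  req#1 t=0ms: ALLOW
  req#2 t=1ms: ALLOW
  req#3 t=1ms: ALLOW
  req#4 t=2ms: DENY
  req#5 t=3ms: DENY
  req#6 t=3ms: DENY
  req#7 t=4ms: DENY
  req#8 t=4ms: DENY

Answer: AAADDDDD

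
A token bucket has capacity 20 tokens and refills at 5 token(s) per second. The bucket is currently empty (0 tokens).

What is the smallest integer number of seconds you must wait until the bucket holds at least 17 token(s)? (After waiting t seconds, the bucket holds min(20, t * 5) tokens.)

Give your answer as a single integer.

Need t * 5 >= 17, so t >= 17/5.
Smallest integer t = ceil(17/5) = 4.

Answer: 4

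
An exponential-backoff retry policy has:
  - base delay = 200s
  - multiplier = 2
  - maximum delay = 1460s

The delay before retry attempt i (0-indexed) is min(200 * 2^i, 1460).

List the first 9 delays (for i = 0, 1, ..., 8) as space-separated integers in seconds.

Answer: 200 400 800 1460 1460 1460 1460 1460 1460

Derivation:
Computing each delay:
  i=0: min(200*2^0, 1460) = 200
  i=1: min(200*2^1, 1460) = 400
  i=2: min(200*2^2, 1460) = 800
  i=3: min(200*2^3, 1460) = 1460
  i=4: min(200*2^4, 1460) = 1460
  i=5: min(200*2^5, 1460) = 1460
  i=6: min(200*2^6, 1460) = 1460
  i=7: min(200*2^7, 1460) = 1460
  i=8: min(200*2^8, 1460) = 1460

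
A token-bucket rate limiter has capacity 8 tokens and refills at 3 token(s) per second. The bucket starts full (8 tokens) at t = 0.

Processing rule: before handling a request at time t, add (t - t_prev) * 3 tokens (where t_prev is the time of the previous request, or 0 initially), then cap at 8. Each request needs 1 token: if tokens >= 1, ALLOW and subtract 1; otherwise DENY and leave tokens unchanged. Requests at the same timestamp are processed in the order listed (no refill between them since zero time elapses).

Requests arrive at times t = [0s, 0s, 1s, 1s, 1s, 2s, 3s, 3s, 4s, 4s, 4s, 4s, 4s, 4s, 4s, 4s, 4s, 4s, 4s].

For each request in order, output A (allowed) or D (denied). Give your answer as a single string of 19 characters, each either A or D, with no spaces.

Answer: AAAAAAAAAAAAAAAADDD

Derivation:
Simulating step by step:
  req#1 t=0s: ALLOW
  req#2 t=0s: ALLOW
  req#3 t=1s: ALLOW
  req#4 t=1s: ALLOW
  req#5 t=1s: ALLOW
  req#6 t=2s: ALLOW
  req#7 t=3s: ALLOW
  req#8 t=3s: ALLOW
  req#9 t=4s: ALLOW
  req#10 t=4s: ALLOW
  req#11 t=4s: ALLOW
  req#12 t=4s: ALLOW
  req#13 t=4s: ALLOW
  req#14 t=4s: ALLOW
  req#15 t=4s: ALLOW
  req#16 t=4s: ALLOW
  req#17 t=4s: DENY
  req#18 t=4s: DENY
  req#19 t=4s: DENY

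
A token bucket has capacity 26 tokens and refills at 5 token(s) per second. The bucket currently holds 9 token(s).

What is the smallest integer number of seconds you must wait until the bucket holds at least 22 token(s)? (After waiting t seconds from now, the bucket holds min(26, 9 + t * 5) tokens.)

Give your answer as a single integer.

Need 9 + t * 5 >= 22, so t >= 13/5.
Smallest integer t = ceil(13/5) = 3.

Answer: 3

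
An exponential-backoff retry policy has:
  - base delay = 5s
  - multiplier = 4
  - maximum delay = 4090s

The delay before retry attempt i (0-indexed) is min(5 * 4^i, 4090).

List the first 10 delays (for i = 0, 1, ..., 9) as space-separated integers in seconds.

Computing each delay:
  i=0: min(5*4^0, 4090) = 5
  i=1: min(5*4^1, 4090) = 20
  i=2: min(5*4^2, 4090) = 80
  i=3: min(5*4^3, 4090) = 320
  i=4: min(5*4^4, 4090) = 1280
  i=5: min(5*4^5, 4090) = 4090
  i=6: min(5*4^6, 4090) = 4090
  i=7: min(5*4^7, 4090) = 4090
  i=8: min(5*4^8, 4090) = 4090
  i=9: min(5*4^9, 4090) = 4090

Answer: 5 20 80 320 1280 4090 4090 4090 4090 4090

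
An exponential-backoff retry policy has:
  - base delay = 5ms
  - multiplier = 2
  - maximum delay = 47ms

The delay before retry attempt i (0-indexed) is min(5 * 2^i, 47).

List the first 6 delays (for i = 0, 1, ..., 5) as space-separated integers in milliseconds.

Computing each delay:
  i=0: min(5*2^0, 47) = 5
  i=1: min(5*2^1, 47) = 10
  i=2: min(5*2^2, 47) = 20
  i=3: min(5*2^3, 47) = 40
  i=4: min(5*2^4, 47) = 47
  i=5: min(5*2^5, 47) = 47

Answer: 5 10 20 40 47 47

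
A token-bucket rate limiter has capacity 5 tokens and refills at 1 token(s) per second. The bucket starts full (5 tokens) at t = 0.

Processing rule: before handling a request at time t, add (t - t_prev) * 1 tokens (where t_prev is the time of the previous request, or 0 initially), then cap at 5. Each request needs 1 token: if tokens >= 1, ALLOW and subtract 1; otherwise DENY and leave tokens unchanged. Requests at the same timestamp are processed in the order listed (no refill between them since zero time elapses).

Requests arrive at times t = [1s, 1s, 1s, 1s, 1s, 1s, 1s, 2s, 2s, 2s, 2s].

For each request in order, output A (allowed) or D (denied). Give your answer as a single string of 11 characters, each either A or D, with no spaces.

Simulating step by step:
  req#1 t=1s: ALLOW
  req#2 t=1s: ALLOW
  req#3 t=1s: ALLOW
  req#4 t=1s: ALLOW
  req#5 t=1s: ALLOW
  req#6 t=1s: DENY
  req#7 t=1s: DENY
  req#8 t=2s: ALLOW
  req#9 t=2s: DENY
  req#10 t=2s: DENY
  req#11 t=2s: DENY

Answer: AAAAADDADDD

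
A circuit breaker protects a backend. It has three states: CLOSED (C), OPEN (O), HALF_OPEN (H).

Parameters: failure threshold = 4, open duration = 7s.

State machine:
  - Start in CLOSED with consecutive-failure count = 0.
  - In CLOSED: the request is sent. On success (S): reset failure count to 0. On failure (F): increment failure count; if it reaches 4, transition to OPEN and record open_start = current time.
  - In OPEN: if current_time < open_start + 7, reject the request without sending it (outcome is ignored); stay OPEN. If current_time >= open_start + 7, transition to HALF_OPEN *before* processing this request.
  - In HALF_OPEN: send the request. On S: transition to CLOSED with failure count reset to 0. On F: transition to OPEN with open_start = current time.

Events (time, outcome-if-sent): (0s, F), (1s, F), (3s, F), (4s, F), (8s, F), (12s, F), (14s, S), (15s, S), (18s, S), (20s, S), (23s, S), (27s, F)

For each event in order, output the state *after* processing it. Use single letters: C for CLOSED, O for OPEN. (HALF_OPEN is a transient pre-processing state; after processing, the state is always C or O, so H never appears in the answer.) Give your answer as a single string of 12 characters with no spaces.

Answer: CCCOOOOOOCCC

Derivation:
State after each event:
  event#1 t=0s outcome=F: state=CLOSED
  event#2 t=1s outcome=F: state=CLOSED
  event#3 t=3s outcome=F: state=CLOSED
  event#4 t=4s outcome=F: state=OPEN
  event#5 t=8s outcome=F: state=OPEN
  event#6 t=12s outcome=F: state=OPEN
  event#7 t=14s outcome=S: state=OPEN
  event#8 t=15s outcome=S: state=OPEN
  event#9 t=18s outcome=S: state=OPEN
  event#10 t=20s outcome=S: state=CLOSED
  event#11 t=23s outcome=S: state=CLOSED
  event#12 t=27s outcome=F: state=CLOSED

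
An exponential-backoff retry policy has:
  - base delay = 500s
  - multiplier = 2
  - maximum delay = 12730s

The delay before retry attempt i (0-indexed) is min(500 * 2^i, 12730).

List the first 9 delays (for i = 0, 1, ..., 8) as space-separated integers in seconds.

Computing each delay:
  i=0: min(500*2^0, 12730) = 500
  i=1: min(500*2^1, 12730) = 1000
  i=2: min(500*2^2, 12730) = 2000
  i=3: min(500*2^3, 12730) = 4000
  i=4: min(500*2^4, 12730) = 8000
  i=5: min(500*2^5, 12730) = 12730
  i=6: min(500*2^6, 12730) = 12730
  i=7: min(500*2^7, 12730) = 12730
  i=8: min(500*2^8, 12730) = 12730

Answer: 500 1000 2000 4000 8000 12730 12730 12730 12730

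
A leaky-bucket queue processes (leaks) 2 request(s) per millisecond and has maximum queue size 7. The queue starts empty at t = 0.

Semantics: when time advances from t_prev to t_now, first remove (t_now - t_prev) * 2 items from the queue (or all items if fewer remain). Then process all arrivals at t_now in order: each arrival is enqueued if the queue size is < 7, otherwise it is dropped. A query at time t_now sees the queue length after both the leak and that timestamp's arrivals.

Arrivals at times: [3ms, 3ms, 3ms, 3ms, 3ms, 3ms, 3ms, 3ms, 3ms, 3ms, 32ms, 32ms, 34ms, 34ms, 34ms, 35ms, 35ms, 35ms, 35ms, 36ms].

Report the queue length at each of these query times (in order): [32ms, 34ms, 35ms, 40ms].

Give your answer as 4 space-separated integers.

Answer: 2 3 5 0

Derivation:
Queue lengths at query times:
  query t=32ms: backlog = 2
  query t=34ms: backlog = 3
  query t=35ms: backlog = 5
  query t=40ms: backlog = 0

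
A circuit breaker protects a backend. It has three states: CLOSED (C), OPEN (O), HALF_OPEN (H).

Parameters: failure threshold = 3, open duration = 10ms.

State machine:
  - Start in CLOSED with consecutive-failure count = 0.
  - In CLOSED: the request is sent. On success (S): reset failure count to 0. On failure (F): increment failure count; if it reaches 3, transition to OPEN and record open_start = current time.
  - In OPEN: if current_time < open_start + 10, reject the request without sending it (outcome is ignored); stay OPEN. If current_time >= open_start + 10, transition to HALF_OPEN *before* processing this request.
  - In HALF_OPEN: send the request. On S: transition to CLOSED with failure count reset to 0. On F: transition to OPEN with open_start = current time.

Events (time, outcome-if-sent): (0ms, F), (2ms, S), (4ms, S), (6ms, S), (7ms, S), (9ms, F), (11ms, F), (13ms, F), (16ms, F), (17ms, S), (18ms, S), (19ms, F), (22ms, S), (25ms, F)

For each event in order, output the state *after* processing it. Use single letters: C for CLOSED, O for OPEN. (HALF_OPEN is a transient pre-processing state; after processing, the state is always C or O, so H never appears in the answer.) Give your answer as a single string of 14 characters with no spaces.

State after each event:
  event#1 t=0ms outcome=F: state=CLOSED
  event#2 t=2ms outcome=S: state=CLOSED
  event#3 t=4ms outcome=S: state=CLOSED
  event#4 t=6ms outcome=S: state=CLOSED
  event#5 t=7ms outcome=S: state=CLOSED
  event#6 t=9ms outcome=F: state=CLOSED
  event#7 t=11ms outcome=F: state=CLOSED
  event#8 t=13ms outcome=F: state=OPEN
  event#9 t=16ms outcome=F: state=OPEN
  event#10 t=17ms outcome=S: state=OPEN
  event#11 t=18ms outcome=S: state=OPEN
  event#12 t=19ms outcome=F: state=OPEN
  event#13 t=22ms outcome=S: state=OPEN
  event#14 t=25ms outcome=F: state=OPEN

Answer: CCCCCCCOOOOOOO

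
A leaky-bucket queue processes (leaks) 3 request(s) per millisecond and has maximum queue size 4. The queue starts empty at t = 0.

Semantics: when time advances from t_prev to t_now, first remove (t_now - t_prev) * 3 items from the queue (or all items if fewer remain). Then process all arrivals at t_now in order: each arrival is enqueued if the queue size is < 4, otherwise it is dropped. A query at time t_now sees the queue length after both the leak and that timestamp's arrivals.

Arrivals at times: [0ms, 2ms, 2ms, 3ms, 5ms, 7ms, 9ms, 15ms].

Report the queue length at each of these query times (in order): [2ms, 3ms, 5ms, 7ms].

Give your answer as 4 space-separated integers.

Answer: 2 1 1 1

Derivation:
Queue lengths at query times:
  query t=2ms: backlog = 2
  query t=3ms: backlog = 1
  query t=5ms: backlog = 1
  query t=7ms: backlog = 1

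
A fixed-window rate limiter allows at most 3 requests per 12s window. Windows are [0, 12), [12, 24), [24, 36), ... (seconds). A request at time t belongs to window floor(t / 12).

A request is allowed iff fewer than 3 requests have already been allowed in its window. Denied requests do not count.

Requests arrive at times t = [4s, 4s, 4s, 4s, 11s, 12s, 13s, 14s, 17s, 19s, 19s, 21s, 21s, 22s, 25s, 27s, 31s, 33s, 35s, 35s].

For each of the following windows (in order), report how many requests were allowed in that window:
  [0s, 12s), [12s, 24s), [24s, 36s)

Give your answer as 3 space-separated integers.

Processing requests:
  req#1 t=4s (window 0): ALLOW
  req#2 t=4s (window 0): ALLOW
  req#3 t=4s (window 0): ALLOW
  req#4 t=4s (window 0): DENY
  req#5 t=11s (window 0): DENY
  req#6 t=12s (window 1): ALLOW
  req#7 t=13s (window 1): ALLOW
  req#8 t=14s (window 1): ALLOW
  req#9 t=17s (window 1): DENY
  req#10 t=19s (window 1): DENY
  req#11 t=19s (window 1): DENY
  req#12 t=21s (window 1): DENY
  req#13 t=21s (window 1): DENY
  req#14 t=22s (window 1): DENY
  req#15 t=25s (window 2): ALLOW
  req#16 t=27s (window 2): ALLOW
  req#17 t=31s (window 2): ALLOW
  req#18 t=33s (window 2): DENY
  req#19 t=35s (window 2): DENY
  req#20 t=35s (window 2): DENY

Allowed counts by window: 3 3 3

Answer: 3 3 3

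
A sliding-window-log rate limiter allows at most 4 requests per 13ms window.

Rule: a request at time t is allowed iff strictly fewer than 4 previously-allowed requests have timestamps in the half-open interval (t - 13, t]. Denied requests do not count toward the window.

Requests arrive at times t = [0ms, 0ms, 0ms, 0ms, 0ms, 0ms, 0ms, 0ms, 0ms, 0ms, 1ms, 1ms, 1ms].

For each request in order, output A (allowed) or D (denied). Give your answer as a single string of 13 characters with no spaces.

Tracking allowed requests in the window:
  req#1 t=0ms: ALLOW
  req#2 t=0ms: ALLOW
  req#3 t=0ms: ALLOW
  req#4 t=0ms: ALLOW
  req#5 t=0ms: DENY
  req#6 t=0ms: DENY
  req#7 t=0ms: DENY
  req#8 t=0ms: DENY
  req#9 t=0ms: DENY
  req#10 t=0ms: DENY
  req#11 t=1ms: DENY
  req#12 t=1ms: DENY
  req#13 t=1ms: DENY

Answer: AAAADDDDDDDDD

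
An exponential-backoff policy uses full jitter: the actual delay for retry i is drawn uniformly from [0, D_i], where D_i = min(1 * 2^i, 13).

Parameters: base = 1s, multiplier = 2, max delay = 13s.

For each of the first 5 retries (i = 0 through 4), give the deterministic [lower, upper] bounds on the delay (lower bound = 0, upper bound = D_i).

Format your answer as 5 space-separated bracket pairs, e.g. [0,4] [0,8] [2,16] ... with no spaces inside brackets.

Answer: [0,1] [0,2] [0,4] [0,8] [0,13]

Derivation:
Computing bounds per retry:
  i=0: D_i=min(1*2^0,13)=1, bounds=[0,1]
  i=1: D_i=min(1*2^1,13)=2, bounds=[0,2]
  i=2: D_i=min(1*2^2,13)=4, bounds=[0,4]
  i=3: D_i=min(1*2^3,13)=8, bounds=[0,8]
  i=4: D_i=min(1*2^4,13)=13, bounds=[0,13]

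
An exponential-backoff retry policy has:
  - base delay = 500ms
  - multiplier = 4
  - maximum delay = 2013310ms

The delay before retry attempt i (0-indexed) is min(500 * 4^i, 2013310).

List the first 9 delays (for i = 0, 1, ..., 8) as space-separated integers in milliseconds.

Answer: 500 2000 8000 32000 128000 512000 2013310 2013310 2013310

Derivation:
Computing each delay:
  i=0: min(500*4^0, 2013310) = 500
  i=1: min(500*4^1, 2013310) = 2000
  i=2: min(500*4^2, 2013310) = 8000
  i=3: min(500*4^3, 2013310) = 32000
  i=4: min(500*4^4, 2013310) = 128000
  i=5: min(500*4^5, 2013310) = 512000
  i=6: min(500*4^6, 2013310) = 2013310
  i=7: min(500*4^7, 2013310) = 2013310
  i=8: min(500*4^8, 2013310) = 2013310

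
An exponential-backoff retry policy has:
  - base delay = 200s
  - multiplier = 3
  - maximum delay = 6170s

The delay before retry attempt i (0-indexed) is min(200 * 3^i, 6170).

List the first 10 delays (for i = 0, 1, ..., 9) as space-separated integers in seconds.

Computing each delay:
  i=0: min(200*3^0, 6170) = 200
  i=1: min(200*3^1, 6170) = 600
  i=2: min(200*3^2, 6170) = 1800
  i=3: min(200*3^3, 6170) = 5400
  i=4: min(200*3^4, 6170) = 6170
  i=5: min(200*3^5, 6170) = 6170
  i=6: min(200*3^6, 6170) = 6170
  i=7: min(200*3^7, 6170) = 6170
  i=8: min(200*3^8, 6170) = 6170
  i=9: min(200*3^9, 6170) = 6170

Answer: 200 600 1800 5400 6170 6170 6170 6170 6170 6170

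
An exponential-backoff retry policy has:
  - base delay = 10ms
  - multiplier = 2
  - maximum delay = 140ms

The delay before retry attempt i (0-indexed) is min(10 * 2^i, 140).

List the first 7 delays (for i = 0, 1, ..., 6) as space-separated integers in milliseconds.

Answer: 10 20 40 80 140 140 140

Derivation:
Computing each delay:
  i=0: min(10*2^0, 140) = 10
  i=1: min(10*2^1, 140) = 20
  i=2: min(10*2^2, 140) = 40
  i=3: min(10*2^3, 140) = 80
  i=4: min(10*2^4, 140) = 140
  i=5: min(10*2^5, 140) = 140
  i=6: min(10*2^6, 140) = 140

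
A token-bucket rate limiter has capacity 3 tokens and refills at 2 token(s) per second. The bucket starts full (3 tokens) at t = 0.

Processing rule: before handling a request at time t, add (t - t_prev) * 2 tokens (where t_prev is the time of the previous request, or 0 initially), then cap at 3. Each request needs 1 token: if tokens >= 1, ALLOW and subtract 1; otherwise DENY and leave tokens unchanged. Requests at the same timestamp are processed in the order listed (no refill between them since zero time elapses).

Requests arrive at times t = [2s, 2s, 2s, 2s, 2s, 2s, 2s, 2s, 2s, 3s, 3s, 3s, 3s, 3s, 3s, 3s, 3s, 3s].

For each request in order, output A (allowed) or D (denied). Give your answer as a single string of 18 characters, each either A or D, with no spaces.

Answer: AAADDDDDDAADDDDDDD

Derivation:
Simulating step by step:
  req#1 t=2s: ALLOW
  req#2 t=2s: ALLOW
  req#3 t=2s: ALLOW
  req#4 t=2s: DENY
  req#5 t=2s: DENY
  req#6 t=2s: DENY
  req#7 t=2s: DENY
  req#8 t=2s: DENY
  req#9 t=2s: DENY
  req#10 t=3s: ALLOW
  req#11 t=3s: ALLOW
  req#12 t=3s: DENY
  req#13 t=3s: DENY
  req#14 t=3s: DENY
  req#15 t=3s: DENY
  req#16 t=3s: DENY
  req#17 t=3s: DENY
  req#18 t=3s: DENY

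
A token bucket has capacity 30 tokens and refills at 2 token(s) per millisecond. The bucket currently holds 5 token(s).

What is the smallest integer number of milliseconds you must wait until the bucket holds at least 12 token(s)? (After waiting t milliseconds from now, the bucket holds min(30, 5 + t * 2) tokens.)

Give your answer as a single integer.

Need 5 + t * 2 >= 12, so t >= 7/2.
Smallest integer t = ceil(7/2) = 4.

Answer: 4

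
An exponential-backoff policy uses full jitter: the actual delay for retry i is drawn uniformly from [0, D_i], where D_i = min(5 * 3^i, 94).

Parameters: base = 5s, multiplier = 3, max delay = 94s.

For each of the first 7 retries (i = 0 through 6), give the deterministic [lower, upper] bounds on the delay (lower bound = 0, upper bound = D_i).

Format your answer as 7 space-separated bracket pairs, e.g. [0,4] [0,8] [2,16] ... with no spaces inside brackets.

Computing bounds per retry:
  i=0: D_i=min(5*3^0,94)=5, bounds=[0,5]
  i=1: D_i=min(5*3^1,94)=15, bounds=[0,15]
  i=2: D_i=min(5*3^2,94)=45, bounds=[0,45]
  i=3: D_i=min(5*3^3,94)=94, bounds=[0,94]
  i=4: D_i=min(5*3^4,94)=94, bounds=[0,94]
  i=5: D_i=min(5*3^5,94)=94, bounds=[0,94]
  i=6: D_i=min(5*3^6,94)=94, bounds=[0,94]

Answer: [0,5] [0,15] [0,45] [0,94] [0,94] [0,94] [0,94]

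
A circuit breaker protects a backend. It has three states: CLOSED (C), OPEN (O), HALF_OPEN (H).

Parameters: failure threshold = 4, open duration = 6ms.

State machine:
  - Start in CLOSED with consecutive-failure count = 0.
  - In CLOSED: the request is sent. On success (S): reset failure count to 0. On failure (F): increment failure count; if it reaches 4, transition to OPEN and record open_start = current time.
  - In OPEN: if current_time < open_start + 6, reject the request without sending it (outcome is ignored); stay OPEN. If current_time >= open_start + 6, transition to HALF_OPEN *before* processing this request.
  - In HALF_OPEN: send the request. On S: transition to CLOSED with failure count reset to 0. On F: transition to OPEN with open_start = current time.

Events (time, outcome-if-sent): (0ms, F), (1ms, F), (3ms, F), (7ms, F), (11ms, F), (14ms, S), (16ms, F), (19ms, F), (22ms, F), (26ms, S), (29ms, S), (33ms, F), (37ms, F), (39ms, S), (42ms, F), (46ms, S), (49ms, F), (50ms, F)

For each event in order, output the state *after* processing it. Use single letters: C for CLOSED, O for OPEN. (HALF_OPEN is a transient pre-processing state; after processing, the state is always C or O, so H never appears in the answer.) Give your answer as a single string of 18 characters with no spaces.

Answer: CCCOOCCCCCCCCCCCCC

Derivation:
State after each event:
  event#1 t=0ms outcome=F: state=CLOSED
  event#2 t=1ms outcome=F: state=CLOSED
  event#3 t=3ms outcome=F: state=CLOSED
  event#4 t=7ms outcome=F: state=OPEN
  event#5 t=11ms outcome=F: state=OPEN
  event#6 t=14ms outcome=S: state=CLOSED
  event#7 t=16ms outcome=F: state=CLOSED
  event#8 t=19ms outcome=F: state=CLOSED
  event#9 t=22ms outcome=F: state=CLOSED
  event#10 t=26ms outcome=S: state=CLOSED
  event#11 t=29ms outcome=S: state=CLOSED
  event#12 t=33ms outcome=F: state=CLOSED
  event#13 t=37ms outcome=F: state=CLOSED
  event#14 t=39ms outcome=S: state=CLOSED
  event#15 t=42ms outcome=F: state=CLOSED
  event#16 t=46ms outcome=S: state=CLOSED
  event#17 t=49ms outcome=F: state=CLOSED
  event#18 t=50ms outcome=F: state=CLOSED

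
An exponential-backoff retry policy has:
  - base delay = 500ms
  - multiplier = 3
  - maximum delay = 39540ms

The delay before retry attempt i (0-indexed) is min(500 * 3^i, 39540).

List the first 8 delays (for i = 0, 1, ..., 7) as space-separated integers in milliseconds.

Answer: 500 1500 4500 13500 39540 39540 39540 39540

Derivation:
Computing each delay:
  i=0: min(500*3^0, 39540) = 500
  i=1: min(500*3^1, 39540) = 1500
  i=2: min(500*3^2, 39540) = 4500
  i=3: min(500*3^3, 39540) = 13500
  i=4: min(500*3^4, 39540) = 39540
  i=5: min(500*3^5, 39540) = 39540
  i=6: min(500*3^6, 39540) = 39540
  i=7: min(500*3^7, 39540) = 39540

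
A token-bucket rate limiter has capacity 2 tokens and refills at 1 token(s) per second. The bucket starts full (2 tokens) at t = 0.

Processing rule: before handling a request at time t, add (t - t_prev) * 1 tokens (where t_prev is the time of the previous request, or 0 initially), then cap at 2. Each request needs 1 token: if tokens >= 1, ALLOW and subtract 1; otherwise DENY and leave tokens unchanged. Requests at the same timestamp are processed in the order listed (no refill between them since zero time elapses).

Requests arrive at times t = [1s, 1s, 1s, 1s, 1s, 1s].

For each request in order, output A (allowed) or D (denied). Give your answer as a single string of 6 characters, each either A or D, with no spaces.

Simulating step by step:
  req#1 t=1s: ALLOW
  req#2 t=1s: ALLOW
  req#3 t=1s: DENY
  req#4 t=1s: DENY
  req#5 t=1s: DENY
  req#6 t=1s: DENY

Answer: AADDDD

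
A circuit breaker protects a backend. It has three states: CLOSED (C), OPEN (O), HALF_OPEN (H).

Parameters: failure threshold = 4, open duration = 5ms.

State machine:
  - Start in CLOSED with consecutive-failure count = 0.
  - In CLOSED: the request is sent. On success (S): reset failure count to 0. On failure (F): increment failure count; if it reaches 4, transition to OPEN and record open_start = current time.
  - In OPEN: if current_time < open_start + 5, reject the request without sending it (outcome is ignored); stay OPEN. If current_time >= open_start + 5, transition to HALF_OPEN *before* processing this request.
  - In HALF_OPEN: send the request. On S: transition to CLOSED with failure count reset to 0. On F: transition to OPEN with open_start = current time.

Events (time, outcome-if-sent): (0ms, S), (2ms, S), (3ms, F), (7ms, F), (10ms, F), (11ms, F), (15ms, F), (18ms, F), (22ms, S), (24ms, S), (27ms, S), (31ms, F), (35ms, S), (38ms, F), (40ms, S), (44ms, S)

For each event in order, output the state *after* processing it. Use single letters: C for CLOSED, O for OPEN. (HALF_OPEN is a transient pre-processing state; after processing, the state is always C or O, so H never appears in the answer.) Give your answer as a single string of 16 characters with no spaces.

Answer: CCCCCOOOOCCCCCCC

Derivation:
State after each event:
  event#1 t=0ms outcome=S: state=CLOSED
  event#2 t=2ms outcome=S: state=CLOSED
  event#3 t=3ms outcome=F: state=CLOSED
  event#4 t=7ms outcome=F: state=CLOSED
  event#5 t=10ms outcome=F: state=CLOSED
  event#6 t=11ms outcome=F: state=OPEN
  event#7 t=15ms outcome=F: state=OPEN
  event#8 t=18ms outcome=F: state=OPEN
  event#9 t=22ms outcome=S: state=OPEN
  event#10 t=24ms outcome=S: state=CLOSED
  event#11 t=27ms outcome=S: state=CLOSED
  event#12 t=31ms outcome=F: state=CLOSED
  event#13 t=35ms outcome=S: state=CLOSED
  event#14 t=38ms outcome=F: state=CLOSED
  event#15 t=40ms outcome=S: state=CLOSED
  event#16 t=44ms outcome=S: state=CLOSED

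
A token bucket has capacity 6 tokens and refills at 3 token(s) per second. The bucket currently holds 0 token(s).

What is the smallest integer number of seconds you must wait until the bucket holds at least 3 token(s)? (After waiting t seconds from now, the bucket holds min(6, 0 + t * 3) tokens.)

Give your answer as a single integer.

Need 0 + t * 3 >= 3, so t >= 3/3.
Smallest integer t = ceil(3/3) = 1.

Answer: 1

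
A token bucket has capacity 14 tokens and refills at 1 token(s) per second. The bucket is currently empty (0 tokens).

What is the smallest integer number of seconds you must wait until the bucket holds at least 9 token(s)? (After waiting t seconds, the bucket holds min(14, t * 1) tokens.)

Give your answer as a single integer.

Need t * 1 >= 9, so t >= 9/1.
Smallest integer t = ceil(9/1) = 9.

Answer: 9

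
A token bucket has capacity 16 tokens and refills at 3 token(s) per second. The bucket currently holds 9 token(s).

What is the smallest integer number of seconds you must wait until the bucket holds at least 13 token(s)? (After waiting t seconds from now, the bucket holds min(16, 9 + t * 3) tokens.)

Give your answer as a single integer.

Need 9 + t * 3 >= 13, so t >= 4/3.
Smallest integer t = ceil(4/3) = 2.

Answer: 2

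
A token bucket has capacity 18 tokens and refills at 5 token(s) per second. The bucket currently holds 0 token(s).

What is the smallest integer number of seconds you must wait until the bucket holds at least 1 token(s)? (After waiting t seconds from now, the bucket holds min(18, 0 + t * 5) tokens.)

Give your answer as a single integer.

Need 0 + t * 5 >= 1, so t >= 1/5.
Smallest integer t = ceil(1/5) = 1.

Answer: 1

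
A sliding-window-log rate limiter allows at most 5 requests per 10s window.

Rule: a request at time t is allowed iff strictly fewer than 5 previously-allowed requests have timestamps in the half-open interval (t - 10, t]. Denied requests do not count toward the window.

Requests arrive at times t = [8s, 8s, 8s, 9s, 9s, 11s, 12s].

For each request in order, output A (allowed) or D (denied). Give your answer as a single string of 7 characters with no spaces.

Answer: AAAAADD

Derivation:
Tracking allowed requests in the window:
  req#1 t=8s: ALLOW
  req#2 t=8s: ALLOW
  req#3 t=8s: ALLOW
  req#4 t=9s: ALLOW
  req#5 t=9s: ALLOW
  req#6 t=11s: DENY
  req#7 t=12s: DENY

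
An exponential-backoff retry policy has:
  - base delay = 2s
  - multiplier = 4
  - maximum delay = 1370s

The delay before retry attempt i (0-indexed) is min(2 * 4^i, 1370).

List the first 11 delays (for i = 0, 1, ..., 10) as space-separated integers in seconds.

Computing each delay:
  i=0: min(2*4^0, 1370) = 2
  i=1: min(2*4^1, 1370) = 8
  i=2: min(2*4^2, 1370) = 32
  i=3: min(2*4^3, 1370) = 128
  i=4: min(2*4^4, 1370) = 512
  i=5: min(2*4^5, 1370) = 1370
  i=6: min(2*4^6, 1370) = 1370
  i=7: min(2*4^7, 1370) = 1370
  i=8: min(2*4^8, 1370) = 1370
  i=9: min(2*4^9, 1370) = 1370
  i=10: min(2*4^10, 1370) = 1370

Answer: 2 8 32 128 512 1370 1370 1370 1370 1370 1370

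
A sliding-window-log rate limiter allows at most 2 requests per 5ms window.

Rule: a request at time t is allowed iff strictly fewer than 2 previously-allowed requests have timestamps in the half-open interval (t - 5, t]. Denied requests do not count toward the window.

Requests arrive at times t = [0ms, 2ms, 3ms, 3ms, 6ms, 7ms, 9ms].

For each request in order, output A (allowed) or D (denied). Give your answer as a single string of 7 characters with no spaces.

Tracking allowed requests in the window:
  req#1 t=0ms: ALLOW
  req#2 t=2ms: ALLOW
  req#3 t=3ms: DENY
  req#4 t=3ms: DENY
  req#5 t=6ms: ALLOW
  req#6 t=7ms: ALLOW
  req#7 t=9ms: DENY

Answer: AADDAAD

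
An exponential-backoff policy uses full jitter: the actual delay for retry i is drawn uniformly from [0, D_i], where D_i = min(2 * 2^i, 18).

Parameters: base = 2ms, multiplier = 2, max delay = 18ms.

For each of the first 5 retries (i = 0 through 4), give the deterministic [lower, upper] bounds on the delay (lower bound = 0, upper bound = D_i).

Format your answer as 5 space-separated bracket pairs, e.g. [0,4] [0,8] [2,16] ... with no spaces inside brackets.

Computing bounds per retry:
  i=0: D_i=min(2*2^0,18)=2, bounds=[0,2]
  i=1: D_i=min(2*2^1,18)=4, bounds=[0,4]
  i=2: D_i=min(2*2^2,18)=8, bounds=[0,8]
  i=3: D_i=min(2*2^3,18)=16, bounds=[0,16]
  i=4: D_i=min(2*2^4,18)=18, bounds=[0,18]

Answer: [0,2] [0,4] [0,8] [0,16] [0,18]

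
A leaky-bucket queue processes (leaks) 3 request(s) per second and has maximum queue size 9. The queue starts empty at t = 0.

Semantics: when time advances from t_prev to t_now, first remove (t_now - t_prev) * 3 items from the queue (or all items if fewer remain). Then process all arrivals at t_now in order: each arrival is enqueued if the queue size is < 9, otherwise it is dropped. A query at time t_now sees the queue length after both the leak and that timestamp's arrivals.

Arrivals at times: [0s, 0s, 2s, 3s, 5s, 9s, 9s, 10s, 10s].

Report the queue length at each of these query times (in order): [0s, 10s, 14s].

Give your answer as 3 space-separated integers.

Queue lengths at query times:
  query t=0s: backlog = 2
  query t=10s: backlog = 2
  query t=14s: backlog = 0

Answer: 2 2 0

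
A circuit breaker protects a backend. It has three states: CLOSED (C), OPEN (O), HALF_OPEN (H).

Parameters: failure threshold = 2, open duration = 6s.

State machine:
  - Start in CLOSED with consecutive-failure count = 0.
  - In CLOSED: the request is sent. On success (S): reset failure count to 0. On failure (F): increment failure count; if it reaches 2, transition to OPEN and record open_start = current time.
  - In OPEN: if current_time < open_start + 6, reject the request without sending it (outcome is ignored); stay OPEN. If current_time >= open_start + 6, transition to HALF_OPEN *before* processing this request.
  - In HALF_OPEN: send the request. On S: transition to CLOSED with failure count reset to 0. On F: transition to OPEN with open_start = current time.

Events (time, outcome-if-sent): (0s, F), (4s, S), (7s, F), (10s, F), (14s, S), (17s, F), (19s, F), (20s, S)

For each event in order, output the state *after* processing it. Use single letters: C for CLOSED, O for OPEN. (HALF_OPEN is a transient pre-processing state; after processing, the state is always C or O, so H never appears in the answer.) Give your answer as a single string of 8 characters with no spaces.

State after each event:
  event#1 t=0s outcome=F: state=CLOSED
  event#2 t=4s outcome=S: state=CLOSED
  event#3 t=7s outcome=F: state=CLOSED
  event#4 t=10s outcome=F: state=OPEN
  event#5 t=14s outcome=S: state=OPEN
  event#6 t=17s outcome=F: state=OPEN
  event#7 t=19s outcome=F: state=OPEN
  event#8 t=20s outcome=S: state=OPEN

Answer: CCCOOOOO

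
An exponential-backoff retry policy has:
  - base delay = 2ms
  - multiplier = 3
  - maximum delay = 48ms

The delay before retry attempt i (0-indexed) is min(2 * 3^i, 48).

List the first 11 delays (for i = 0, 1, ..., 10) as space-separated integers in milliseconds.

Answer: 2 6 18 48 48 48 48 48 48 48 48

Derivation:
Computing each delay:
  i=0: min(2*3^0, 48) = 2
  i=1: min(2*3^1, 48) = 6
  i=2: min(2*3^2, 48) = 18
  i=3: min(2*3^3, 48) = 48
  i=4: min(2*3^4, 48) = 48
  i=5: min(2*3^5, 48) = 48
  i=6: min(2*3^6, 48) = 48
  i=7: min(2*3^7, 48) = 48
  i=8: min(2*3^8, 48) = 48
  i=9: min(2*3^9, 48) = 48
  i=10: min(2*3^10, 48) = 48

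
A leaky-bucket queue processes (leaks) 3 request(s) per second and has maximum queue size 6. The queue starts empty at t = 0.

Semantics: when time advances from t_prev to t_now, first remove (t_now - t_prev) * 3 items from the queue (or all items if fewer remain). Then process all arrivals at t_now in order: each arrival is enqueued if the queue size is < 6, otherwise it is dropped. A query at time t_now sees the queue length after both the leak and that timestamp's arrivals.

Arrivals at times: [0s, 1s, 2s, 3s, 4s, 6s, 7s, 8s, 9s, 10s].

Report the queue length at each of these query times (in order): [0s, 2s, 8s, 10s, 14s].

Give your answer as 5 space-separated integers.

Queue lengths at query times:
  query t=0s: backlog = 1
  query t=2s: backlog = 1
  query t=8s: backlog = 1
  query t=10s: backlog = 1
  query t=14s: backlog = 0

Answer: 1 1 1 1 0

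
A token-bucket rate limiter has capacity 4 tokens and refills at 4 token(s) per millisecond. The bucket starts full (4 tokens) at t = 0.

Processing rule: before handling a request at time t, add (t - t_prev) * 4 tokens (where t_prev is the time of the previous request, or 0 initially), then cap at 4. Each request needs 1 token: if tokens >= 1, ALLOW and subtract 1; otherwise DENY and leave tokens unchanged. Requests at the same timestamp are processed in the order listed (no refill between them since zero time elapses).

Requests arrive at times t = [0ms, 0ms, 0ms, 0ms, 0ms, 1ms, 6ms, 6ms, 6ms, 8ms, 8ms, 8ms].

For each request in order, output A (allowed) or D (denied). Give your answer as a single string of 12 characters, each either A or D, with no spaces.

Answer: AAAADAAAAAAA

Derivation:
Simulating step by step:
  req#1 t=0ms: ALLOW
  req#2 t=0ms: ALLOW
  req#3 t=0ms: ALLOW
  req#4 t=0ms: ALLOW
  req#5 t=0ms: DENY
  req#6 t=1ms: ALLOW
  req#7 t=6ms: ALLOW
  req#8 t=6ms: ALLOW
  req#9 t=6ms: ALLOW
  req#10 t=8ms: ALLOW
  req#11 t=8ms: ALLOW
  req#12 t=8ms: ALLOW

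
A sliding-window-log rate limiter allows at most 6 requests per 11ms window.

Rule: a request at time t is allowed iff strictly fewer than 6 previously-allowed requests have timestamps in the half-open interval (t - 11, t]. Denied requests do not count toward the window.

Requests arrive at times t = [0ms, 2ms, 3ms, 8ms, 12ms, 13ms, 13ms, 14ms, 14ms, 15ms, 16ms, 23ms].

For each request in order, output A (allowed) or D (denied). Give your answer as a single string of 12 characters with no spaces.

Tracking allowed requests in the window:
  req#1 t=0ms: ALLOW
  req#2 t=2ms: ALLOW
  req#3 t=3ms: ALLOW
  req#4 t=8ms: ALLOW
  req#5 t=12ms: ALLOW
  req#6 t=13ms: ALLOW
  req#7 t=13ms: ALLOW
  req#8 t=14ms: ALLOW
  req#9 t=14ms: ALLOW
  req#10 t=15ms: DENY
  req#11 t=16ms: DENY
  req#12 t=23ms: ALLOW

Answer: AAAAAAAAADDA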